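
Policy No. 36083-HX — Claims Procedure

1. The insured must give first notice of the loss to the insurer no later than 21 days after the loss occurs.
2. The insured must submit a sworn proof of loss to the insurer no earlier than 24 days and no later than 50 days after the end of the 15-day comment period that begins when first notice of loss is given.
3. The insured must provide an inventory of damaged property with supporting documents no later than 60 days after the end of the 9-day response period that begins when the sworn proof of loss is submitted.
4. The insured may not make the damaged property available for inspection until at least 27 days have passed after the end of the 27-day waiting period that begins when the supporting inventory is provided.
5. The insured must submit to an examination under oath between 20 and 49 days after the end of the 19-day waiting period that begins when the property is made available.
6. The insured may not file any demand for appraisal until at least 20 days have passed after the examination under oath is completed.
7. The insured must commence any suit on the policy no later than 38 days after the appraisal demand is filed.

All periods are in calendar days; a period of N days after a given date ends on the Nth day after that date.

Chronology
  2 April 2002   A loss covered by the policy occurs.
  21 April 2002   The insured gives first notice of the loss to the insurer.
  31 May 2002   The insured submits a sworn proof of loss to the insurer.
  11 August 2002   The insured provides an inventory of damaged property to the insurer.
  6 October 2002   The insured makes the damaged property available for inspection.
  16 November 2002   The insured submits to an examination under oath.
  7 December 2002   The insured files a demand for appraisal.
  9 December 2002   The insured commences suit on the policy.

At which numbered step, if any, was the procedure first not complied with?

Step 1: 21 days after 2 April 2002 (when the loss occurs) is 23 April 2002; done 21 April 2002 — timely.
Step 2: the window is 24–50 days after 6 May 2002 (end of the 15-day comment period, which began when first notice of loss is given on 21 April 2002), so 30 May 2002 through 25 June 2002; 31 May 2002 falls inside that range.
Step 3: 60 days after 9 June 2002 (end of the 9-day response period, which began when the sworn proof of loss is submitted on 31 May 2002) is 8 August 2002; done 11 August 2002 — 3 days late.

Step 3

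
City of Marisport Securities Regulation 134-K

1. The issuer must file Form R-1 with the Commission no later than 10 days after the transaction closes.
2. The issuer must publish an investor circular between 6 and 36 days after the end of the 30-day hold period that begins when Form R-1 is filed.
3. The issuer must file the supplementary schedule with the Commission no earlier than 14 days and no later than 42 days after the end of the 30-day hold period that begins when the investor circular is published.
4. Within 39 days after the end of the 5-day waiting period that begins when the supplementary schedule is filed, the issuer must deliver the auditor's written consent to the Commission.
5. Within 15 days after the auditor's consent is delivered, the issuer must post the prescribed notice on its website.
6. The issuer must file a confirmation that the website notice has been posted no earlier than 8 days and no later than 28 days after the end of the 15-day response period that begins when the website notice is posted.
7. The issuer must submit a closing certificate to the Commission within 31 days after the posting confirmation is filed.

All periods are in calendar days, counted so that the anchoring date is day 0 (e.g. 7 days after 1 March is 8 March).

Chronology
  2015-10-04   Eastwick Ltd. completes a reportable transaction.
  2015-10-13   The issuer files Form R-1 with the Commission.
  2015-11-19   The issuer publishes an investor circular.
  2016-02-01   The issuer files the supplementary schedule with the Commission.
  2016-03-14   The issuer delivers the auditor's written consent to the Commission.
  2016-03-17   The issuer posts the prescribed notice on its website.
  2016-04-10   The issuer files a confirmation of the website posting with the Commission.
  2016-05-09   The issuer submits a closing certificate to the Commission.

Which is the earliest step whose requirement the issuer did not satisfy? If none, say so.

Step 3

Step 1: 10 days after 2015-10-04 (when the transaction closes) is 2015-10-14; 2015-10-13 is within that limit.
Step 2: the window is 6–36 days after 2015-11-12 (end of the 30-day hold period, which began when Form R-1 is filed on 2015-10-13), so 2015-11-18 through 2015-12-18; 2015-11-19 falls inside that range.
Step 3: the window is 14–42 days after 2015-12-19 (end of the 30-day hold period, which began when the investor circular is published on 2015-11-19), so 2016-01-02 through 2016-01-30; 2016-02-01 is 2 days past the end of the window.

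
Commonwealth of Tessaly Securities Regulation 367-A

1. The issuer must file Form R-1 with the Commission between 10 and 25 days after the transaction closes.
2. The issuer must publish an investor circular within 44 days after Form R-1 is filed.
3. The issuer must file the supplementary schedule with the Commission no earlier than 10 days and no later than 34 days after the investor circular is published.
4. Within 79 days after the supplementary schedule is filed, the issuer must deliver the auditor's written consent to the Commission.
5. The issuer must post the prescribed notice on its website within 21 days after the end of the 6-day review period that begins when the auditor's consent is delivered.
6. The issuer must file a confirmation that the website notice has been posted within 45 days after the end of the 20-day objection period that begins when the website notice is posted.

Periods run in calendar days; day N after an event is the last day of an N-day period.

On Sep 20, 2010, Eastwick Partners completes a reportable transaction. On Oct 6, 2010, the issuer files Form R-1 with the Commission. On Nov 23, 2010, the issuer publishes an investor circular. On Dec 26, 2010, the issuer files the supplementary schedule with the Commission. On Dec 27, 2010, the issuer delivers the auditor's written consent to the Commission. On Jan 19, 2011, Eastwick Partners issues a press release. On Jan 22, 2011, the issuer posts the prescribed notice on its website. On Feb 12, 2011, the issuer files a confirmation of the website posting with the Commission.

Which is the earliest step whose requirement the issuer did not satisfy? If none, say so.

Step 2

Step 1: the window is 10–25 days after Sep 20, 2010 (when the transaction closes), so Sep 30, 2010 through Oct 15, 2010; Oct 6, 2010 falls inside that range.
Step 2: 44 days after Oct 6, 2010 (when Form R-1 is filed) is Nov 19, 2010; done Nov 23, 2010 — 4 days late.
That is the first point of non-compliance.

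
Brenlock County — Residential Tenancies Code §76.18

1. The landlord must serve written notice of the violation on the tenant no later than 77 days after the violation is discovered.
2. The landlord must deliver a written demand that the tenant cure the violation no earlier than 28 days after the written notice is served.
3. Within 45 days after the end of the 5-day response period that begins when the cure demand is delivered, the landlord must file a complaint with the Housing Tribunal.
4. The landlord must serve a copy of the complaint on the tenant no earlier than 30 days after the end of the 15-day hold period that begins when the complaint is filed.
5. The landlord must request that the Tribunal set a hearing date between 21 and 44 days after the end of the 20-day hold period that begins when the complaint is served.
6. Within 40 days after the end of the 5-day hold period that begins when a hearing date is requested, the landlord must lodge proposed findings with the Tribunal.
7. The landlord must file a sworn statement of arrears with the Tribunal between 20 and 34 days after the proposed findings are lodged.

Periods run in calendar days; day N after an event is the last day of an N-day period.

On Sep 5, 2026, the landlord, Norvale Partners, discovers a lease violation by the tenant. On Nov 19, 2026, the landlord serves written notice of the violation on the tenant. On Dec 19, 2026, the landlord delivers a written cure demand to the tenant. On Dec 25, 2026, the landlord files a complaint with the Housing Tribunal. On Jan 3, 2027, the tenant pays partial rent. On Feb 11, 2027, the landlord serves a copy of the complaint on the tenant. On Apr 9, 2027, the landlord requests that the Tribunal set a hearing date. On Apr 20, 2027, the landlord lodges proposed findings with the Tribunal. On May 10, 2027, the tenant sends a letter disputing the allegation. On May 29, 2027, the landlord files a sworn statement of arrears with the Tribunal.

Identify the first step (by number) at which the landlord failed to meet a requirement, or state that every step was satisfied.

Step 1 — counting 77 days from Sep 5, 2026 (when the violation is discovered) gives a deadline of Nov 21, 2026; completed Nov 19, 2026, before the deadline.
Step 2 — must wait 28 days from Nov 19, 2026 (when the written notice is served), so not before Dec 17, 2026; done Dec 19, 2026 — permitted.
Step 3 — counting 45 days from Dec 24, 2026 (end of the 5-day response period, which began when the cure demand is delivered on Dec 19, 2026) gives a deadline of Feb 7, 2027; Dec 25, 2026 is within that limit.
Step 4 — must wait 30 days from Jan 9, 2027 (end of the 15-day hold period, which began when the complaint is filed on Dec 25, 2026), so not before Feb 8, 2027; Feb 11, 2027 is on or after that date.
Step 5 — 21 and 44 days from Mar 3, 2027 (end of the 20-day hold period, which began when the complaint is served on Feb 11, 2027) are Mar 24, 2027 and Apr 16, 2027 respectively; Apr 9, 2027 falls inside that range.
Step 6 — counting 40 days from Apr 14, 2027 (end of the 5-day hold period, which began when a hearing date is requested on Apr 9, 2027) gives a deadline of May 24, 2027; Apr 20, 2027 is within that limit.
Step 7 — 20 and 34 days from Apr 20, 2027 (when the proposed findings are lodged) are May 10, 2027 and May 24, 2027 respectively; May 29, 2027 is 5 days past the end of the window.

Step 7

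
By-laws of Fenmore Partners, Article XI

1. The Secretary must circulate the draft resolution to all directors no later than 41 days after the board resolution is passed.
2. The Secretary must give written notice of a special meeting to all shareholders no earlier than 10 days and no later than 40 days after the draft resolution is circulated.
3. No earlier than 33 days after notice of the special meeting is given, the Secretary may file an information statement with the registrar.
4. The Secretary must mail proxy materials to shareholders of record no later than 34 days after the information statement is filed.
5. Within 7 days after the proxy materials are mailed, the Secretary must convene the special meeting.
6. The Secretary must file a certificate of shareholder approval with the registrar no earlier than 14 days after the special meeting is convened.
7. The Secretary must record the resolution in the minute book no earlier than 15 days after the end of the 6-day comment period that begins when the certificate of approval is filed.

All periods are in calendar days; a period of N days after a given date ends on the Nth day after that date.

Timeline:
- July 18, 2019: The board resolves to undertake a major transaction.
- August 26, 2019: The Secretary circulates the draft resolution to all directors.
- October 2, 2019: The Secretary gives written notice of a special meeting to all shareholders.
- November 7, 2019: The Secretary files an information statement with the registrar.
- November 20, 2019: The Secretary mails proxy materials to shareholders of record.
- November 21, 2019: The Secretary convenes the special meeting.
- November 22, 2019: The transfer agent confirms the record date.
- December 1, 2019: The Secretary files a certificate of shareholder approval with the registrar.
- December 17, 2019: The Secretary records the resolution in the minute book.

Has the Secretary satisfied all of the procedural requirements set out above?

No

(1) due by July 18, 2019 + 41 days = August 28, 2019; done August 26, 2019 — timely.
(2) the permitted window runs from August 26, 2019 + 10 = September 5, 2019 to August 26, 2019 + 40 = October 5, 2019; October 2, 2019 falls inside that range.
(3) permitted from October 2, 2019 + 33 days = November 4, 2019 onward; done November 7, 2019, after the minimum wait.
(4) due by November 7, 2019 + 34 days = December 11, 2019; completed November 20, 2019, before the deadline.
(5) due by November 20, 2019 + 7 days = November 27, 2019; completed November 21, 2019, before the deadline.
(6) permitted from November 21, 2019 + 14 days = December 5, 2019 onward; done December 1, 2019 — 4 days too early.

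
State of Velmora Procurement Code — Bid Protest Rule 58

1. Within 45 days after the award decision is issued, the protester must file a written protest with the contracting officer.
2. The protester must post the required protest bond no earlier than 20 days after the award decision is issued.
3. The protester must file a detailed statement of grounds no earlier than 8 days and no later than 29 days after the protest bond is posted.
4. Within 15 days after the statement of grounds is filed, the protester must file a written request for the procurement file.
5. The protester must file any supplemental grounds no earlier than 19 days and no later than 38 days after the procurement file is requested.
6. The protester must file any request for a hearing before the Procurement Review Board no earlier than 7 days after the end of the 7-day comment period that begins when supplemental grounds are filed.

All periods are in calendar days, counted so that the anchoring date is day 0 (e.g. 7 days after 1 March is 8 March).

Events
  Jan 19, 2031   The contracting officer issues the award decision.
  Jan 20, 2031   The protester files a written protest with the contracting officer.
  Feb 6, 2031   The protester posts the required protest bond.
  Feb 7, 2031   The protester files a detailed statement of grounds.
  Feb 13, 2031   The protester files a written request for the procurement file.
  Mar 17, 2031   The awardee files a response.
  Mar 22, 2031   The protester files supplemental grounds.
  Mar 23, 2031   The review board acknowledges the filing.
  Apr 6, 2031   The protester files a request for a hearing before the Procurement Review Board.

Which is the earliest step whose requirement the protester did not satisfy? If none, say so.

Step 1: 45 days after Jan 19, 2031 (when the award decision is issued) is Mar 5, 2031; Jan 20, 2031 is within that limit.
Step 2: the earliest permitted date is 20 days after Jan 19, 2031 (when the award decision is issued), i.e. Feb 8, 2031; done Feb 6, 2031 — 2 days too early.

Step 2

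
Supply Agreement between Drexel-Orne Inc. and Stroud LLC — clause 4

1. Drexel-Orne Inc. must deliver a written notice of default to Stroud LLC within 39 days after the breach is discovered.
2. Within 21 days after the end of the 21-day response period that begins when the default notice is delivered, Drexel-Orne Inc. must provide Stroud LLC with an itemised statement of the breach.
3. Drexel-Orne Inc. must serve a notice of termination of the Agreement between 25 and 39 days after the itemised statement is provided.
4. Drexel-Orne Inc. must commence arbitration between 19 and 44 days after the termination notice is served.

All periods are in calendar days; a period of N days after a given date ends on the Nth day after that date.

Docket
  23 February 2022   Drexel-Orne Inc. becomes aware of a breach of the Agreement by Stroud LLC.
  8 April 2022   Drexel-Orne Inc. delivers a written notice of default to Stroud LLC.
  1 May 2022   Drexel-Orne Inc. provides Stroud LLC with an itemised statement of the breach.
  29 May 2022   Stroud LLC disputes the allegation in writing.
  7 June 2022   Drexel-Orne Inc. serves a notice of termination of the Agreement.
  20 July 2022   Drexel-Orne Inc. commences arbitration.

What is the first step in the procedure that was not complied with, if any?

Step 1 — counting 39 days from 23 February 2022 (when the breach is discovered) gives a deadline of 3 April 2022; done 8 April 2022 — 5 days late.
Later steps need not be reached.

Step 1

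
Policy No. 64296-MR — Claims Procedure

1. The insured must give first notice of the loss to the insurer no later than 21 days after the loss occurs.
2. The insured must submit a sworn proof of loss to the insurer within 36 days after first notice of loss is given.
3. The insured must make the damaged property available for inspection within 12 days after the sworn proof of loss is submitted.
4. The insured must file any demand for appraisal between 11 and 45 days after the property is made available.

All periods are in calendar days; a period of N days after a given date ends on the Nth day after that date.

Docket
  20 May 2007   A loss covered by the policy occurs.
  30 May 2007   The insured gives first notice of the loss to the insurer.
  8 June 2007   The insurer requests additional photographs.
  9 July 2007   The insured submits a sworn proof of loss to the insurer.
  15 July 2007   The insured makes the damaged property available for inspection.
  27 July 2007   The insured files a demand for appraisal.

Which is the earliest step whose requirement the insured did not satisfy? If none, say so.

Step 1: 21 days after 20 May 2007 (when the loss occurs) is 10 June 2007; 30 May 2007 is within that limit.
Step 2: 36 days after 30 May 2007 (when first notice of loss is given) is 5 July 2007; 9 July 2007 misses that deadline by 4 days.

Step 2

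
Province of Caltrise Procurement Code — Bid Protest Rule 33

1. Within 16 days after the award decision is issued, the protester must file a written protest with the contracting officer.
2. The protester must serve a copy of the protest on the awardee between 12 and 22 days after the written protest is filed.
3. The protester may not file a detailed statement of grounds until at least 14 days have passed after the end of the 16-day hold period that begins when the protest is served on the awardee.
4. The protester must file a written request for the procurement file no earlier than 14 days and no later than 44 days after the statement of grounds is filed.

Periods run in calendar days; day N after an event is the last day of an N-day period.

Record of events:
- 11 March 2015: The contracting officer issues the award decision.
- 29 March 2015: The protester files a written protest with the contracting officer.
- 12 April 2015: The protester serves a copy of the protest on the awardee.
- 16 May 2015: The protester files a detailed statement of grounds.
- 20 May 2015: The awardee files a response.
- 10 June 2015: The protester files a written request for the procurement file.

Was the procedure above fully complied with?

No

Step 1: 16 days after 11 March 2015 (when the award decision is issued) is 27 March 2015; not done until 29 March 2015, 2 days after the deadline.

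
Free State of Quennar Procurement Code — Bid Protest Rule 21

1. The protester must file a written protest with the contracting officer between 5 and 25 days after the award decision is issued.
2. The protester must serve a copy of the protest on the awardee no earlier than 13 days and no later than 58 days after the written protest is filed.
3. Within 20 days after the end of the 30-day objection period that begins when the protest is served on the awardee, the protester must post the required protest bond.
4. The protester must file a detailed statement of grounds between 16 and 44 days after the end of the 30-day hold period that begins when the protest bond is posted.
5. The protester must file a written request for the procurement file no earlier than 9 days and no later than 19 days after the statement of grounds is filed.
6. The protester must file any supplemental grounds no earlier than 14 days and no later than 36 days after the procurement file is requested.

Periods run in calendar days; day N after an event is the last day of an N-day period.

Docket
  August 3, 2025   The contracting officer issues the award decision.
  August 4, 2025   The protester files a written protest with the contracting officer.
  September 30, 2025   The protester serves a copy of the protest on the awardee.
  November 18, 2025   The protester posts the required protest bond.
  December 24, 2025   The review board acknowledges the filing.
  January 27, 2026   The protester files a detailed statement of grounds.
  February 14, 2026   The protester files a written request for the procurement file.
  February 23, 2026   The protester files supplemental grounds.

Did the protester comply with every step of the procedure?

No

Step 1 — 5 and 25 days from August 3, 2025 (when the award decision is issued) are August 8, 2025 and August 28, 2025 respectively; August 4, 2025 is 4 days too early.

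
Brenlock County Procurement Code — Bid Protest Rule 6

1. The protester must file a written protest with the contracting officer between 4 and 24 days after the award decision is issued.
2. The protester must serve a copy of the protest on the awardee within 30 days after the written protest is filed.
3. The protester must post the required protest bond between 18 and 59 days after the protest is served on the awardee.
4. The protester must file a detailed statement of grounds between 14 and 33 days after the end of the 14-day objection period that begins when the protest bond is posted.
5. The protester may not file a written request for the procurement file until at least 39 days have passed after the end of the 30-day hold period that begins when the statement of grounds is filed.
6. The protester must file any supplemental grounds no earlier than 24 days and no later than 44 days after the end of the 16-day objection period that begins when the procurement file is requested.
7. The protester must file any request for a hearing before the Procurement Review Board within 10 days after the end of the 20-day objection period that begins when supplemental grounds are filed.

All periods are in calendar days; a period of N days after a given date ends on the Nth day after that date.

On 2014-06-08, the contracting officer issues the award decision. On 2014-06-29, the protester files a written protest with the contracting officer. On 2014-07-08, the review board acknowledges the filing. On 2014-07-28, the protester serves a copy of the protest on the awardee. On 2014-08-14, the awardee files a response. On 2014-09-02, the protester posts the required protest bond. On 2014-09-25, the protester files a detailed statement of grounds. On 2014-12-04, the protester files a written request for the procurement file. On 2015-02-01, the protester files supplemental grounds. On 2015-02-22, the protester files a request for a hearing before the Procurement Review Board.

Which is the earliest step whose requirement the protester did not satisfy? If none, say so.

Step 4

Step 1 — 4 and 24 days from 2014-06-08 (when the award decision is issued) are 2014-06-12 and 2014-07-02 respectively; 2014-06-29 falls inside that range.
Step 2 — counting 30 days from 2014-06-29 (when the written protest is filed) gives a deadline of 2014-07-29; completed 2014-07-28, before the deadline.
Step 3 — 18 and 59 days from 2014-07-28 (when the protest is served on the awardee) are 2014-08-15 and 2014-09-25 respectively; 2014-09-02 falls inside that range.
Step 4 — 14 and 33 days from 2014-09-16 (end of the 14-day objection period, which began when the protest bond is posted on 2014-09-02) are 2014-09-30 and 2014-10-19 respectively; done 2014-09-25 — 5 days before the window opened.
The analysis stops there.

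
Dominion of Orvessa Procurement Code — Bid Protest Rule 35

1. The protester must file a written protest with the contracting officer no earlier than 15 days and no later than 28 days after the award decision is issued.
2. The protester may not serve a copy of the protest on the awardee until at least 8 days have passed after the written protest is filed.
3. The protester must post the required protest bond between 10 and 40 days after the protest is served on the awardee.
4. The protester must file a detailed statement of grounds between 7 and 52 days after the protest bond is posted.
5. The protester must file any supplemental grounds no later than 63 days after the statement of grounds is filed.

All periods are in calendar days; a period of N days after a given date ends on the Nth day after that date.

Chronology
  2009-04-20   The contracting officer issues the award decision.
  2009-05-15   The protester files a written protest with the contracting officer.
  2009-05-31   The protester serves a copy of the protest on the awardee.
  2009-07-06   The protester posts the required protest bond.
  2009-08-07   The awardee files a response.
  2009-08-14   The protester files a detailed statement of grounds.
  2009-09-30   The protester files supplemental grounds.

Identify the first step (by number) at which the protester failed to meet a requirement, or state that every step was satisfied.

Step 1 — 15 and 28 days from 2009-04-20 (when the award decision is issued) are 2009-05-05 and 2009-05-18 respectively; 2009-05-15 falls inside that range.
Step 2 — must wait 8 days from 2009-05-15 (when the written protest is filed), so not before 2009-05-23; done 2009-05-31 — permitted.
Step 3 — 10 and 40 days from 2009-05-31 (when the protest is served on the awardee) are 2009-06-10 and 2009-07-10 respectively; 2009-07-06 falls inside that range.
Step 4 — 7 and 52 days from 2009-07-06 (when the protest bond is posted) are 2009-07-13 and 2009-08-27 respectively; 2009-08-14 falls inside that range.
Step 5 — counting 63 days from 2009-08-14 (when the statement of grounds is filed) gives a deadline of 2009-10-16; 2009-09-30 is within that limit.

None — every step was satisfied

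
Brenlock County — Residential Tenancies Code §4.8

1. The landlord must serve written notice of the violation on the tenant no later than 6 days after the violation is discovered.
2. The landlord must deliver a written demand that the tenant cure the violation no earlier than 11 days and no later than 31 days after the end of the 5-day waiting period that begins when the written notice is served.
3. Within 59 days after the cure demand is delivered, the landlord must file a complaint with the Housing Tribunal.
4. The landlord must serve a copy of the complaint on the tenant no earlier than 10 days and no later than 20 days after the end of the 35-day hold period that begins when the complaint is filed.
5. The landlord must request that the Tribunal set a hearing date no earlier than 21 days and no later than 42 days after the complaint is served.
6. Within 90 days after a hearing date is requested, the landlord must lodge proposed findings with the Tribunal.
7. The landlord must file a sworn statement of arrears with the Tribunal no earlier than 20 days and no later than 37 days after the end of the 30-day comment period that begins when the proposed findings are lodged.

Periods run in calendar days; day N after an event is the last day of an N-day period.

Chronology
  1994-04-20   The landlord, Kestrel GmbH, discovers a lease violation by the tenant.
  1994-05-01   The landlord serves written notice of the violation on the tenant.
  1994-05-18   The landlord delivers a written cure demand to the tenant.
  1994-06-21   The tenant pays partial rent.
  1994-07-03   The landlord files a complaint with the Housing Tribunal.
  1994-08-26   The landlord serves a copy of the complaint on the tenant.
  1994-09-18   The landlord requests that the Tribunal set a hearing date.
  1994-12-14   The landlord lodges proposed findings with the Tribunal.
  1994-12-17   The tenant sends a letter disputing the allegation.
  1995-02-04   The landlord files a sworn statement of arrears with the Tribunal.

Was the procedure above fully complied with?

No

(1) due by 1994-04-20 + 6 days = 1994-04-26; 1994-05-01 misses that deadline by 5 days.
Later steps need not be reached.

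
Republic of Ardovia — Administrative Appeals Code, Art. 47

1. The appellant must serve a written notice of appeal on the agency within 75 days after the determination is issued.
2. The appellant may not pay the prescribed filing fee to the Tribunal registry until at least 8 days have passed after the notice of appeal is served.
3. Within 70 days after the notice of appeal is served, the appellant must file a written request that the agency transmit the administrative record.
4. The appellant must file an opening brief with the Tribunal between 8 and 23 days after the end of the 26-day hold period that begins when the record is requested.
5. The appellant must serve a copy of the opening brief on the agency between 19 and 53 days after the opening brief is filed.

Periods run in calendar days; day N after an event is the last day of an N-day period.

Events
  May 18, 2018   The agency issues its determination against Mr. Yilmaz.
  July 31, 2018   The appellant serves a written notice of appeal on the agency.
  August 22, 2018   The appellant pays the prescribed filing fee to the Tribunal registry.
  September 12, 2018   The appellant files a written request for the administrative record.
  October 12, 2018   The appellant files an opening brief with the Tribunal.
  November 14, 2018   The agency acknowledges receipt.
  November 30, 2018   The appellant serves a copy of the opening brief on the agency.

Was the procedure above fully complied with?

No

Step 1: 75 days after May 18, 2018 (when the determination is issued) is August 1, 2018; done July 31, 2018 — timely.
Step 2: the earliest permitted date is 8 days after July 31, 2018 (when the notice of appeal is served), i.e. August 8, 2018; August 22, 2018 is on or after that date.
Step 3: 70 days after July 31, 2018 (when the notice of appeal is served) is October 9, 2018; September 12, 2018 is within that limit.
Step 4: the window is 8–23 days after October 8, 2018 (end of the 26-day hold period, which began when the record is requested on September 12, 2018), so October 16, 2018 through October 31, 2018; October 12, 2018 is 4 days too early.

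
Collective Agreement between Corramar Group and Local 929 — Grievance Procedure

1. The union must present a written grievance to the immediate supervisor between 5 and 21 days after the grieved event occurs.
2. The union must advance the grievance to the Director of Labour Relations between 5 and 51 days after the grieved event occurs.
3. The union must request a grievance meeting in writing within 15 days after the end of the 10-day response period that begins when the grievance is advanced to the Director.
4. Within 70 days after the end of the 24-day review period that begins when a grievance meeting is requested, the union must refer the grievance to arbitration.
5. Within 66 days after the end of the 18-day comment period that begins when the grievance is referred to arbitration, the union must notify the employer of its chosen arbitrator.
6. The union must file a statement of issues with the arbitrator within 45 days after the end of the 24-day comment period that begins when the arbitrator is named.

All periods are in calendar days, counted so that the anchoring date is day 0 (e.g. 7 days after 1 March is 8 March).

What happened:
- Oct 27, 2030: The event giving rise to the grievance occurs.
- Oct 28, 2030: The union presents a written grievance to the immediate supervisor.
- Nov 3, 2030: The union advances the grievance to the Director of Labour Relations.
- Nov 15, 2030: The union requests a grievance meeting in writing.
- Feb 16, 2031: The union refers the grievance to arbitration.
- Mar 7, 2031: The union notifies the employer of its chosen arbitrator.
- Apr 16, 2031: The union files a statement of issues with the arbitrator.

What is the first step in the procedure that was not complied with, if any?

Step 1

Step 1: the window is 5–21 days after Oct 27, 2030 (when the grieved event occurs), so Nov 1, 2030 through Nov 17, 2030; Oct 28, 2030 is 4 days too early.
No need to go further; step 1 was not satisfied.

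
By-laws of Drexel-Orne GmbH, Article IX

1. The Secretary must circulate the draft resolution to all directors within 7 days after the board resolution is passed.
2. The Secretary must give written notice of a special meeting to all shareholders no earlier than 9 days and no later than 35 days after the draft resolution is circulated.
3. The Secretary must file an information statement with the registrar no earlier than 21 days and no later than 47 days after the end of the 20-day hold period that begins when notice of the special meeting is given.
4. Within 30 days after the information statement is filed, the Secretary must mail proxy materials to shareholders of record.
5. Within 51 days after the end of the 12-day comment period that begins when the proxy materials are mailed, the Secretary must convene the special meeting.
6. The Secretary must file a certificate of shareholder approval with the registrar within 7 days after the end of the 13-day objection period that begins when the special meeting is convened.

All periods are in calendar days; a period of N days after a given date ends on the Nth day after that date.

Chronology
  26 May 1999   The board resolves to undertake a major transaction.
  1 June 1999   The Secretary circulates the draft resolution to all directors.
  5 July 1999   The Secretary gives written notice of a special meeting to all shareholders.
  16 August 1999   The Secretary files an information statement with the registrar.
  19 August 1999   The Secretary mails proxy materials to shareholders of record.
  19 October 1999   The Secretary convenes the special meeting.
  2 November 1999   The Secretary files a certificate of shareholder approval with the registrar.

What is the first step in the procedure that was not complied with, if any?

Step 1: 7 days after 26 May 1999 (when the board resolution is passed) is 2 June 1999; done 1 June 1999 — timely.
Step 2: the window is 9–35 days after 1 June 1999 (when the draft resolution is circulated), so 10 June 1999 through 6 July 1999; done 5 July 1999, which is between those dates.
Step 3: the window is 21–47 days after 25 July 1999 (end of the 20-day hold period, which began when notice of the special meeting is given on 5 July 1999), so 15 August 1999 through 10 September 1999; done 16 August 1999, which is between those dates.
Step 4: 30 days after 16 August 1999 (when the information statement is filed) is 15 September 1999; completed 19 August 1999, before the deadline.
Step 5: 51 days after 31 August 1999 (end of the 12-day comment period, which began when the proxy materials are mailed on 19 August 1999) is 21 October 1999; completed 19 October 1999, before the deadline.
Step 6: 7 days after 1 November 1999 (end of the 13-day objection period, which began when the special meeting is convened on 19 October 1999) is 8 November 1999; 2 November 1999 is within that limit.

None — every step was satisfied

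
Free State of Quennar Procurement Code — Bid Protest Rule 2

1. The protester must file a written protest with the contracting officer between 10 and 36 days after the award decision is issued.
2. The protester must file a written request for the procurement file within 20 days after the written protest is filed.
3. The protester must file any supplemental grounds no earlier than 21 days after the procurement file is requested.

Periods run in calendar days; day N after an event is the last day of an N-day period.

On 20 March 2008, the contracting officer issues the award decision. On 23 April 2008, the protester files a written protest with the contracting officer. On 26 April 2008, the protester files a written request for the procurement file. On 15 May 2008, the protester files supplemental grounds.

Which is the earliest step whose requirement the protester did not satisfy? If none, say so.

Step 1: the window is 10–36 days after 20 March 2008 (when the award decision is issued), so 30 March 2008 through 25 April 2008; done 23 April 2008 — within the window.
Step 2: 20 days after 23 April 2008 (when the written protest is filed) is 13 May 2008; completed 26 April 2008, before the deadline.
Step 3: the earliest permitted date is 21 days after 26 April 2008 (when the procurement file is requested), i.e. 17 May 2008; acted on 15 May 2008, 2 days prematurely.

Step 3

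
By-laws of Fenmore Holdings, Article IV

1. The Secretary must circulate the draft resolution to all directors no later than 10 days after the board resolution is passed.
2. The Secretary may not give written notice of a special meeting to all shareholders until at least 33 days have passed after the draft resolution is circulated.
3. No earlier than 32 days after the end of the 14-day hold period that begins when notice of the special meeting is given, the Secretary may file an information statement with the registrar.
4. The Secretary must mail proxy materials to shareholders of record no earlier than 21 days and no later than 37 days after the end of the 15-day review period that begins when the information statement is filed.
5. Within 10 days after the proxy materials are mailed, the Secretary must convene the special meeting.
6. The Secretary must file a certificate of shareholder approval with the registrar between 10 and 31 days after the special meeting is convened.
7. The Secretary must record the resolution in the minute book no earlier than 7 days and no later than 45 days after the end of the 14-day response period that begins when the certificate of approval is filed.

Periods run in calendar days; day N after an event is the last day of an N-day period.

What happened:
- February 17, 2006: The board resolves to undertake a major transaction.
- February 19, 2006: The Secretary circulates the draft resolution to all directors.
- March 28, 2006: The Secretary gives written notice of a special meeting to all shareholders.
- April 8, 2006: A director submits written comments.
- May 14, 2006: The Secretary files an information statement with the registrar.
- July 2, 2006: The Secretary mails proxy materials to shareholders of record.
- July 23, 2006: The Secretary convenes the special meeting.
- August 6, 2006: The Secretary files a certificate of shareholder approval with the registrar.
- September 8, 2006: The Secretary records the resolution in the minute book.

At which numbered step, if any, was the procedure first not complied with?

(1) due by February 17, 2006 + 10 days = February 27, 2006; completed February 19, 2006, before the deadline.
(2) permitted from February 19, 2006 + 33 days = March 24, 2006 onward; done March 28, 2006 — permitted.
(3) permitted from April 11, 2006 + 32 days = May 13, 2006 onward; May 14, 2006 is on or after that date.
(4) the permitted window runs from May 29, 2006 + 21 = June 19, 2006 to May 29, 2006 + 37 = July 5, 2006; July 2, 2006 falls inside that range.
(5) due by July 2, 2006 + 10 days = July 12, 2006; July 23, 2006 misses that deadline by 11 days.

Step 5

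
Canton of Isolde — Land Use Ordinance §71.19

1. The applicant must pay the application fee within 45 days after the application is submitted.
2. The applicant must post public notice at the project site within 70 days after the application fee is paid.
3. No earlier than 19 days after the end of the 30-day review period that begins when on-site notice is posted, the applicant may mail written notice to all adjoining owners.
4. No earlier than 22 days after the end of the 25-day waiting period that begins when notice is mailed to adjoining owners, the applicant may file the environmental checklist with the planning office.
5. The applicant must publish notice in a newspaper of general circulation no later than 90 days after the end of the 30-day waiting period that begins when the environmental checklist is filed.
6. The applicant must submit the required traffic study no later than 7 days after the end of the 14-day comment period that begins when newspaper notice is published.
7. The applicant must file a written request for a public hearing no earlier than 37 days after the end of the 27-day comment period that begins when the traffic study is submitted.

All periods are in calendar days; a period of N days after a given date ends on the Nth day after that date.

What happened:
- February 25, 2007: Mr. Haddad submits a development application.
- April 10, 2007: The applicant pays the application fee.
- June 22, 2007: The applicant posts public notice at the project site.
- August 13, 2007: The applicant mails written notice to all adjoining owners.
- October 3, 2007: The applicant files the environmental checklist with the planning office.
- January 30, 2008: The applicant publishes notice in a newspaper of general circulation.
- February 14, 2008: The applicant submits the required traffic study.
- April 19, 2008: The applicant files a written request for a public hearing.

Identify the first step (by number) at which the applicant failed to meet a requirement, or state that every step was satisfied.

Step 2

Step 1: 45 days after February 25, 2007 (when the application is submitted) is April 11, 2007; April 10, 2007 is within that limit.
Step 2: 70 days after April 10, 2007 (when the application fee is paid) is June 19, 2007; June 22, 2007 misses that deadline by 3 days.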